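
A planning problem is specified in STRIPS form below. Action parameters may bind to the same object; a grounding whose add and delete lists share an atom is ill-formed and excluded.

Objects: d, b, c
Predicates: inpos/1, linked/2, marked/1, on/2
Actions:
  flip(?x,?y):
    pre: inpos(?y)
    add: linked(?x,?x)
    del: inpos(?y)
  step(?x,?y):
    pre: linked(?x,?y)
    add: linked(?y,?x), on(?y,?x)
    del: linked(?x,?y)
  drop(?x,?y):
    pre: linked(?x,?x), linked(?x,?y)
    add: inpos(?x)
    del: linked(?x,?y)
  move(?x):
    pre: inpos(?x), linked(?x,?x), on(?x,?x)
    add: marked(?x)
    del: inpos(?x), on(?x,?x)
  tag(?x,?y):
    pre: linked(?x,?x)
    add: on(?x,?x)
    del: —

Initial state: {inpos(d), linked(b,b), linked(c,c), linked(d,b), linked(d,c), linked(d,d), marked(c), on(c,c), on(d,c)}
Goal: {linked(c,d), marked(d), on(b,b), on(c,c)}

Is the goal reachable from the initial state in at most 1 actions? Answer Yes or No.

No

1. step(d,c)  →  {inpos(d), linked(b,b), linked(c,c), linked(c,d), linked(d,b), linked(d,d), marked(c), on(c,c), on(c,d), on(d,c)}
2. tag(d,d)  →  {inpos(d), linked(b,b), linked(c,c), linked(c,d), linked(d,b), linked(d,d), marked(c), on(c,c), on(c,d), on(d,c), on(d,d)}
3. move(d)  →  {linked(b,b), linked(c,c), linked(c,d), linked(d,b), linked(d,d), marked(c), marked(d), on(c,c), on(c,d), on(d,c)}
4. tag(b,d)  →  {linked(b,b), linked(c,c), linked(c,d), linked(d,b), linked(d,d), marked(c), marked(d), on(b,b), on(c,c), on(c,d), on(d,c)}
optimal plan length = 4; 4 > 1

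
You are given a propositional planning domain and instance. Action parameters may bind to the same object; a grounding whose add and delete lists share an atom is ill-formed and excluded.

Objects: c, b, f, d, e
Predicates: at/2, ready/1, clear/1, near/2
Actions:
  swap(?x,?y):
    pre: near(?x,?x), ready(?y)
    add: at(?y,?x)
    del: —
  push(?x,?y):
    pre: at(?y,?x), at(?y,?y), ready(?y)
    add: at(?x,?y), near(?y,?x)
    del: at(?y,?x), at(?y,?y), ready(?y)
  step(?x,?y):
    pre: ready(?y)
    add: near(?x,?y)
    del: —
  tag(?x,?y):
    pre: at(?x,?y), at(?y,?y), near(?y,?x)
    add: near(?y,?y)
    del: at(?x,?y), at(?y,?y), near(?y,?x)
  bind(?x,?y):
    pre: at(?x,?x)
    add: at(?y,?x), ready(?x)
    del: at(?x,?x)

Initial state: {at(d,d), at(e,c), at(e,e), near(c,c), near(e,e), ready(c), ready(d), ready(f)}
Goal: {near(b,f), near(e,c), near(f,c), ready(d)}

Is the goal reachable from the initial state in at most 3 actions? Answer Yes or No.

Yes

1. step(b,f)  →  {at(d,d), at(e,c), at(e,e), near(b,f), near(c,c), near(e,e), ready(c), ready(d), ready(f)}
2. step(f,c)  →  {at(d,d), at(e,c), at(e,e), near(b,f), near(c,c), near(e,e), near(f,c), ready(c), ready(d), ready(f)}
3. step(e,c)  →  {at(d,d), at(e,c), at(e,e), near(b,f), near(c,c), near(e,c), near(e,e), near(f,c), ready(c), ready(d), ready(f)}
optimal plan length = 3; 3 ≤ 3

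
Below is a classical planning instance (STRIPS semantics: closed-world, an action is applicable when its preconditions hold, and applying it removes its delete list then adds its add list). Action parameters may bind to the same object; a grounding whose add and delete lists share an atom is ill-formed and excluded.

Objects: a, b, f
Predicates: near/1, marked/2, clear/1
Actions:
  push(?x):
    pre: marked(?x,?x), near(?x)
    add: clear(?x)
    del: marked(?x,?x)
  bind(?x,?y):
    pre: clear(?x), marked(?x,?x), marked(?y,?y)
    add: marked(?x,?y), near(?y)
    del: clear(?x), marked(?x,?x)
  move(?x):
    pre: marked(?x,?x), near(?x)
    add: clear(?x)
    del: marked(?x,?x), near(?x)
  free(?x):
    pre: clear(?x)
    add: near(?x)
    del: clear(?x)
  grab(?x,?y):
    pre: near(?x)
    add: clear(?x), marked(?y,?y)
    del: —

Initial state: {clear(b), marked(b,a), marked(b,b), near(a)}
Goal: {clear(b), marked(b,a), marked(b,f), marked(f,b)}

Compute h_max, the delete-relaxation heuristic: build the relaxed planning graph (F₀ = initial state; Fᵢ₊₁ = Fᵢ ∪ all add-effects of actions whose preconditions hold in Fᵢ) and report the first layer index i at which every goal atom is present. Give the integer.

F0 = init (4 atoms)
F1 = F0 ∪ {clear(a), marked(a,a), marked(f,f), near(b)}  (8 atoms)
F2 = F1 ∪ {marked(a,b), marked(a,f), marked(b,f), near(f)}  (12 atoms)
F3 = F2 ∪ {clear(f)}  (13 atoms)
F4 = F3 ∪ {marked(f,a), marked(f,b)}  (15 atoms)
goal ⊆ F4  ⇒  h_max = 4

4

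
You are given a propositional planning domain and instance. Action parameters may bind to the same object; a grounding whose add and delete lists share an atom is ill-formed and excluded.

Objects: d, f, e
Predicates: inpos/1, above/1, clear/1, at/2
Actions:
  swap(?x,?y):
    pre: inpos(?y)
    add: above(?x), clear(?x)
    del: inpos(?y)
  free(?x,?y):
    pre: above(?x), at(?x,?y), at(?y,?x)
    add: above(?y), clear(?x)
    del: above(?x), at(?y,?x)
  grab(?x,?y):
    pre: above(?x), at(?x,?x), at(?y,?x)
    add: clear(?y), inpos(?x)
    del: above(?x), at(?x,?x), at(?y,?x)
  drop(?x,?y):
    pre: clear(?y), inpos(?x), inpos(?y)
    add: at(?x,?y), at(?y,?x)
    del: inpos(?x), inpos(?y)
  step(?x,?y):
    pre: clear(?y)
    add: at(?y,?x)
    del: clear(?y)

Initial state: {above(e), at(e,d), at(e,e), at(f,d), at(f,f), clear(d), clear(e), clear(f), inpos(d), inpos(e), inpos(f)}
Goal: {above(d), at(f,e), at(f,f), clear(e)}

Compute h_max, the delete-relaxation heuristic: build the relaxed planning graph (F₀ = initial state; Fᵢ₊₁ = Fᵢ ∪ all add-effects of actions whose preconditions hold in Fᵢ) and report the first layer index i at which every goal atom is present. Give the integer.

1

F0 = init (11 atoms)
F1 = F0 ∪ {above(d), above(f), at(d,d), at(d,e), at(d,f), at(e,f), at(f,e)}  (18 atoms)
goal ⊆ F1  ⇒  h_max = 1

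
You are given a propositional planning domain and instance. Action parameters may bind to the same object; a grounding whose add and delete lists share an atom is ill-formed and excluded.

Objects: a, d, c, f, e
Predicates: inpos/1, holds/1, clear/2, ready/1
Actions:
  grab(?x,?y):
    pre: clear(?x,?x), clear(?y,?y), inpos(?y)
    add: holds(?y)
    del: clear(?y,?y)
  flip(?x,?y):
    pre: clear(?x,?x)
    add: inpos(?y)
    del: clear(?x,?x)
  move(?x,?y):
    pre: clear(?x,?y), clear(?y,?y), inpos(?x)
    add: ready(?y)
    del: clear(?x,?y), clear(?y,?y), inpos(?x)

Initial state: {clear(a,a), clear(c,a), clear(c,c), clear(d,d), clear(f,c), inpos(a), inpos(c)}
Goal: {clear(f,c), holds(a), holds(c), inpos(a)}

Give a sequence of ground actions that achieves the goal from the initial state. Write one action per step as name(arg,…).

grab(a,a); grab(d,c)

1. grab(a,a)  →  {clear(c,a), clear(c,c), clear(d,d), clear(f,c), holds(a), inpos(a), inpos(c)}
2. grab(d,c)  →  {clear(c,a), clear(d,d), clear(f,c), holds(a), holds(c), inpos(a), inpos(c)}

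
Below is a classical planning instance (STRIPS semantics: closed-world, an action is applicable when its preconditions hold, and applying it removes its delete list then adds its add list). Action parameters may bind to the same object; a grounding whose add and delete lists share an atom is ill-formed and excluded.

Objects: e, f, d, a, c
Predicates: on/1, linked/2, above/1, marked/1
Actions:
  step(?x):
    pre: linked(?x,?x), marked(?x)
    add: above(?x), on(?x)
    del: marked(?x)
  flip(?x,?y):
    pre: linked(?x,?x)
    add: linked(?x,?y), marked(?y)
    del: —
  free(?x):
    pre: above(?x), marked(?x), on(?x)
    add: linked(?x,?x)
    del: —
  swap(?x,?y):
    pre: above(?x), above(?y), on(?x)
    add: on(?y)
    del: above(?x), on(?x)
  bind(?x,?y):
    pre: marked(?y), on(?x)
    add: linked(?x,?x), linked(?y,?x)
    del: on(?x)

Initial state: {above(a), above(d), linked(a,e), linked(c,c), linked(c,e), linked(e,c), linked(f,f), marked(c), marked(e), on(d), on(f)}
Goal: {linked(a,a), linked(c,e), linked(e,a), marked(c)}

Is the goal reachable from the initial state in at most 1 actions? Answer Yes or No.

No

1. swap(d,a)  →  {above(a), linked(a,e), linked(c,c), linked(c,e), linked(e,c), linked(f,f), marked(c), marked(e), on(a), on(f)}
2. bind(a,e)  →  {above(a), linked(a,a), linked(a,e), linked(c,c), linked(c,e), linked(e,a), linked(e,c), linked(f,f), marked(c), marked(e), on(f)}
optimal plan length = 2; 2 > 1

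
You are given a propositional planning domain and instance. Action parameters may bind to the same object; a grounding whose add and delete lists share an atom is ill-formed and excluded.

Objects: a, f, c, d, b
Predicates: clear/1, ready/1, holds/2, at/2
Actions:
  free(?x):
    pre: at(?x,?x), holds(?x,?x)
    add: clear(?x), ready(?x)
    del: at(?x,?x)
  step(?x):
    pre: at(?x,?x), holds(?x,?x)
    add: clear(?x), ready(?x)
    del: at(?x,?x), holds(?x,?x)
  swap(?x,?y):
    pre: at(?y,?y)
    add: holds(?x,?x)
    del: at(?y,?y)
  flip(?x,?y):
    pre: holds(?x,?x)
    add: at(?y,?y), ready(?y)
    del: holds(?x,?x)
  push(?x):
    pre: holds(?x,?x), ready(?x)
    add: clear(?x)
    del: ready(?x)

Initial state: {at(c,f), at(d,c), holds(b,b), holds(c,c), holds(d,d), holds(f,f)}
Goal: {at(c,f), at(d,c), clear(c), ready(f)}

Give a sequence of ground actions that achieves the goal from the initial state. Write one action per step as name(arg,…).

flip(f,f); flip(d,c); free(c)

1. flip(f,f)  →  {at(c,f), at(d,c), at(f,f), holds(b,b), holds(c,c), holds(d,d), ready(f)}
2. flip(d,c)  →  {at(c,c), at(c,f), at(d,c), at(f,f), holds(b,b), holds(c,c), ready(c), ready(f)}
3. free(c)  →  {at(c,f), at(d,c), at(f,f), clear(c), holds(b,b), holds(c,c), ready(c), ready(f)}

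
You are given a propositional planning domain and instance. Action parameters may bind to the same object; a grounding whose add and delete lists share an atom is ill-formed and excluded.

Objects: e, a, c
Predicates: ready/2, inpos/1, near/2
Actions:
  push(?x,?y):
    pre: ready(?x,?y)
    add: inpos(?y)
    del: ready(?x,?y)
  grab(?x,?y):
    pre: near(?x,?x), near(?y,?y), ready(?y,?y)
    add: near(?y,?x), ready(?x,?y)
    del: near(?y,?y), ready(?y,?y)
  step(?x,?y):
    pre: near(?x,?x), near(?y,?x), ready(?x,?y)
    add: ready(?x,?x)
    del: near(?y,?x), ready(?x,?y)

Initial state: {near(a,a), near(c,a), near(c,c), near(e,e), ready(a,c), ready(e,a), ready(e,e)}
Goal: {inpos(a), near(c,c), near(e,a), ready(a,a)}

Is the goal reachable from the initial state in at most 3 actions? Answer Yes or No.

1. push(e,a)  →  {inpos(a), near(a,a), near(c,a), near(c,c), near(e,e), ready(a,c), ready(e,e)}
2. grab(a,e)  →  {inpos(a), near(a,a), near(c,a), near(c,c), near(e,a), ready(a,c), ready(a,e)}
3. step(a,c)  →  {inpos(a), near(a,a), near(c,c), near(e,a), ready(a,a), ready(a,e)}
optimal plan length = 3; 3 ≤ 3

Yes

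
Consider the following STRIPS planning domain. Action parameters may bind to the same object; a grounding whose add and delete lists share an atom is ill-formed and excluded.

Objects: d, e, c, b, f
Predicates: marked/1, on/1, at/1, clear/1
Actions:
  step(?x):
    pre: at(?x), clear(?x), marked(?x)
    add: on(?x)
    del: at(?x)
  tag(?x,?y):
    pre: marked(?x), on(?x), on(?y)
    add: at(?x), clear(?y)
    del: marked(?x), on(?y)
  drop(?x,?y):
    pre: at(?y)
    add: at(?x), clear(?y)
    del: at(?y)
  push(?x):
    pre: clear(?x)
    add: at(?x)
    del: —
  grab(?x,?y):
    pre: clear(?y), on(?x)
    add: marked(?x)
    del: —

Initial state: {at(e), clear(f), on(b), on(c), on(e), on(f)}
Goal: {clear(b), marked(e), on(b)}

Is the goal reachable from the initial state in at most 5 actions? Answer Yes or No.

1. drop(b,e)  →  {at(b), clear(e), clear(f), on(b), on(c), on(e), on(f)}
2. drop(d,b)  →  {at(d), clear(b), clear(e), clear(f), on(b), on(c), on(e), on(f)}
3. grab(e,e)  →  {at(d), clear(b), clear(e), clear(f), marked(e), on(b), on(c), on(e), on(f)}
optimal plan length = 3; 3 ≤ 5

Yes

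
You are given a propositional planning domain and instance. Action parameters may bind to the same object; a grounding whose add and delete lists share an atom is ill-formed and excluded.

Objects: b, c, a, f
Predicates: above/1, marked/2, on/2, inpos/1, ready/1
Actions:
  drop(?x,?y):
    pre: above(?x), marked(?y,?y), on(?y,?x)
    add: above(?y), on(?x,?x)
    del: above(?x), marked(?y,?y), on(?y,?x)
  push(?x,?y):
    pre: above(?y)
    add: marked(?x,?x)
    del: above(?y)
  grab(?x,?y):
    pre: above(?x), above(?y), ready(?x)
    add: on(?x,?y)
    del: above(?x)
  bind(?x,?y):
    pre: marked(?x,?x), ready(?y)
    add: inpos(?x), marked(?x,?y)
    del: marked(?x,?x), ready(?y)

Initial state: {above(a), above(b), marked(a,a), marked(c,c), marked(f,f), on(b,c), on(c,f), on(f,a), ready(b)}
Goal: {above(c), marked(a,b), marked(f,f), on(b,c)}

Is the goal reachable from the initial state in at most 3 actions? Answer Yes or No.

1. drop(a,f)  →  {above(b), above(f), marked(a,a), marked(c,c), on(a,a), on(b,c), on(c,f), ready(b)}
2. drop(f,c)  →  {above(b), above(c), marked(a,a), on(a,a), on(b,c), on(f,f), ready(b)}
3. push(f,b)  →  {above(c), marked(a,a), marked(f,f), on(a,a), on(b,c), on(f,f), ready(b)}
4. bind(a,b)  →  {above(c), inpos(a), marked(a,b), marked(f,f), on(a,a), on(b,c), on(f,f)}
optimal plan length = 4; 4 > 3

No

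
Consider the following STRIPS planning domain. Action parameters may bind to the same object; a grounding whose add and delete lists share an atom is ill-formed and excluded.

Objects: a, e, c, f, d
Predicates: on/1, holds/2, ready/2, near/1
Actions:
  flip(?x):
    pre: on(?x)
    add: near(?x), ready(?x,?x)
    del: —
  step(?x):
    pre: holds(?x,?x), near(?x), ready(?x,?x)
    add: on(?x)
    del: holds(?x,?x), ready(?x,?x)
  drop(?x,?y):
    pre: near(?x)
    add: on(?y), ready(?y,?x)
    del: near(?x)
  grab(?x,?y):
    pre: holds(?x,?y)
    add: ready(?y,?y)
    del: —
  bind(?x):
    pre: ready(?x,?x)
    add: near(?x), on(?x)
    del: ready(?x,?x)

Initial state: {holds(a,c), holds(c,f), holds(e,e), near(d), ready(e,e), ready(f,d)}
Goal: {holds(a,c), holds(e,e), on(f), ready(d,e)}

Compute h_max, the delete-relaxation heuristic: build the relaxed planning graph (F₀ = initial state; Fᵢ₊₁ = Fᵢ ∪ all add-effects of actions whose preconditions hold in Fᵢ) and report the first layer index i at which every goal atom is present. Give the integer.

2

F0 = init (6 atoms)
F1 = F0 ∪ {near(e), on(a), on(c), on(d), on(e), on(f), ready(a,d), ready(c,c), ready(c,d), ready(d,d), ready(e,d), ready(f,f)}  (18 atoms)
F2 = F1 ∪ {near(a), near(c), near(f), ready(a,a), ready(a,e), ready(c,e), ready(d,e), ready(f,e)}  (26 atoms)
goal ⊆ F2  ⇒  h_max = 2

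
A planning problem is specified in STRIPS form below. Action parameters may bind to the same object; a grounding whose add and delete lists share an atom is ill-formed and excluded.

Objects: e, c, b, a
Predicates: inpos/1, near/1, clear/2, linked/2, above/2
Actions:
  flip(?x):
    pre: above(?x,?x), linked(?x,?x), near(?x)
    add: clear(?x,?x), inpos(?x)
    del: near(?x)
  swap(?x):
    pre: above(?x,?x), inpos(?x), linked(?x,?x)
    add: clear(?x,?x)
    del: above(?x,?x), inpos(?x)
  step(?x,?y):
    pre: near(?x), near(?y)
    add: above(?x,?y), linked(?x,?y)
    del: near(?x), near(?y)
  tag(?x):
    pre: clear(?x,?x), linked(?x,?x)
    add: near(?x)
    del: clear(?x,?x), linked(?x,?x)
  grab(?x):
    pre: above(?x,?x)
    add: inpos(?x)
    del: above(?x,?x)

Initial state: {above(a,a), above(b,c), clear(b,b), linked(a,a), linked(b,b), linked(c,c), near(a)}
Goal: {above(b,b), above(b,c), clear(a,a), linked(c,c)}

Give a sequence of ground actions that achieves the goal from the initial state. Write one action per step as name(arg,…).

1. flip(a)  →  {above(a,a), above(b,c), clear(a,a), clear(b,b), inpos(a), linked(a,a), linked(b,b), linked(c,c)}
2. tag(b)  →  {above(a,a), above(b,c), clear(a,a), inpos(a), linked(a,a), linked(c,c), near(b)}
3. step(b,b)  →  {above(a,a), above(b,b), above(b,c), clear(a,a), inpos(a), linked(a,a), linked(b,b), linked(c,c)}

flip(a); tag(b); step(b,b)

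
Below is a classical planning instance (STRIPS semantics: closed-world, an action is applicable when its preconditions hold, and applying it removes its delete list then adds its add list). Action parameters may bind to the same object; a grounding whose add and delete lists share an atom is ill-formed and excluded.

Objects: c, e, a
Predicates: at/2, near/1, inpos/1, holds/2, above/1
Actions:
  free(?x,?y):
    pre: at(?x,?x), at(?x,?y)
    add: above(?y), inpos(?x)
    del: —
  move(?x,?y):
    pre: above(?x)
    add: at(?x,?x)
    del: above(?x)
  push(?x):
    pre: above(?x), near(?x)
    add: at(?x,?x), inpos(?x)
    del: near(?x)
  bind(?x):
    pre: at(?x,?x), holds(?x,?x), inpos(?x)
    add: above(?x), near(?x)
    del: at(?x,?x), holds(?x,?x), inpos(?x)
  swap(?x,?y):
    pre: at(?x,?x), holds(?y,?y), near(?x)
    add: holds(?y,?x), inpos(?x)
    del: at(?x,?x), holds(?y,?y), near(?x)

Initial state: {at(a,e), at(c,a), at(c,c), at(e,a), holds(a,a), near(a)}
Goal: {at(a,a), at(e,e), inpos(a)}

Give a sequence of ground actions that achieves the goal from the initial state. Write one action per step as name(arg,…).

free(c,a); move(a,c); free(a,e); move(e,c)

1. free(c,a)  →  {above(a), at(a,e), at(c,a), at(c,c), at(e,a), holds(a,a), inpos(c), near(a)}
2. move(a,c)  →  {at(a,a), at(a,e), at(c,a), at(c,c), at(e,a), holds(a,a), inpos(c), near(a)}
3. free(a,e)  →  {above(e), at(a,a), at(a,e), at(c,a), at(c,c), at(e,a), holds(a,a), inpos(a), inpos(c), near(a)}
4. move(e,c)  →  {at(a,a), at(a,e), at(c,a), at(c,c), at(e,a), at(e,e), holds(a,a), inpos(a), inpos(c), near(a)}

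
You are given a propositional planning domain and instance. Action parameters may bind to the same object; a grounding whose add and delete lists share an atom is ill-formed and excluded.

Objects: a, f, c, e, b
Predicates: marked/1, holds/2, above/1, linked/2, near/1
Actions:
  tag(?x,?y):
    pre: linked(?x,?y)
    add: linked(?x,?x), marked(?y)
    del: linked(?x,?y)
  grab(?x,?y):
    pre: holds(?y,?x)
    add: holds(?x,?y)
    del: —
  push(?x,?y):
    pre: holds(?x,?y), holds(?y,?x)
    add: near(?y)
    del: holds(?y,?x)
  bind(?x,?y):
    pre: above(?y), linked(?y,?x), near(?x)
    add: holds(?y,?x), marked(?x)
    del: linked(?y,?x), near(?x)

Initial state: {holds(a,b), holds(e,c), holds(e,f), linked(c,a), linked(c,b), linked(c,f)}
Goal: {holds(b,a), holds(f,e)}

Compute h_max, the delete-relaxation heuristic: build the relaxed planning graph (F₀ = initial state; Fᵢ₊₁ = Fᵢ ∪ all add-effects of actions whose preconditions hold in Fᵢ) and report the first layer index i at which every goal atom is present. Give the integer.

1

F0 = init (6 atoms)
F1 = F0 ∪ {holds(b,a), holds(c,e), holds(f,e), linked(c,c), marked(a), marked(b), marked(f)}  (13 atoms)
goal ⊆ F1  ⇒  h_max = 1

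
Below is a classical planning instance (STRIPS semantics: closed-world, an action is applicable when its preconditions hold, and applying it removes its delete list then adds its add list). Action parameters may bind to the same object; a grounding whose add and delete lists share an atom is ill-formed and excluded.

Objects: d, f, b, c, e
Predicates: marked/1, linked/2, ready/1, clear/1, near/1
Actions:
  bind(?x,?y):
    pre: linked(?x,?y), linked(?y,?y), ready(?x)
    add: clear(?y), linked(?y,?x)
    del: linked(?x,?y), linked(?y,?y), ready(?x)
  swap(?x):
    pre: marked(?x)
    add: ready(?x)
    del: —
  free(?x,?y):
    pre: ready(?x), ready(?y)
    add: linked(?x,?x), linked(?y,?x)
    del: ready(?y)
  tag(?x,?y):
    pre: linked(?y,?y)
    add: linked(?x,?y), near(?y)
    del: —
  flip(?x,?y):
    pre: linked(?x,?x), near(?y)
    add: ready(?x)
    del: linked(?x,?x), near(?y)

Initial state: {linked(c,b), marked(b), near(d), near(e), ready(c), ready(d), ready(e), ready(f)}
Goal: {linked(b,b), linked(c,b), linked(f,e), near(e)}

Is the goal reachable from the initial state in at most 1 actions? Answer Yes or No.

1. swap(b)  →  {linked(c,b), marked(b), near(d), near(e), ready(b), ready(c), ready(d), ready(e), ready(f)}
2. free(b,d)  →  {linked(b,b), linked(c,b), linked(d,b), marked(b), near(d), near(e), ready(b), ready(c), ready(e), ready(f)}
3. free(e,f)  →  {linked(b,b), linked(c,b), linked(d,b), linked(e,e), linked(f,e), marked(b), near(d), near(e), ready(b), ready(c), ready(e)}
optimal plan length = 3; 3 > 1

No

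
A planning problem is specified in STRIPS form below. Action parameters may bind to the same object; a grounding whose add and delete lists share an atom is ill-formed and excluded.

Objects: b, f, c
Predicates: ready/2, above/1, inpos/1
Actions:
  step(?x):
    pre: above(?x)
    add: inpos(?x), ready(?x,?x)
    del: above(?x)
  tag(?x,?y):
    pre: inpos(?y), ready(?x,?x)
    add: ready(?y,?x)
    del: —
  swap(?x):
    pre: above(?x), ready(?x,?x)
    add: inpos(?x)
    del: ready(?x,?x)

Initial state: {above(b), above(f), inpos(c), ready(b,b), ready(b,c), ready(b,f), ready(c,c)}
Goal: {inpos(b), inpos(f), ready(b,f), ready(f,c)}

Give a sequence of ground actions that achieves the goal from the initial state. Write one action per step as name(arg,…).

step(b); step(f); tag(c,f)

1. step(b)  →  {above(f), inpos(b), inpos(c), ready(b,b), ready(b,c), ready(b,f), ready(c,c)}
2. step(f)  →  {inpos(b), inpos(c), inpos(f), ready(b,b), ready(b,c), ready(b,f), ready(c,c), ready(f,f)}
3. tag(c,f)  →  {inpos(b), inpos(c), inpos(f), ready(b,b), ready(b,c), ready(b,f), ready(c,c), ready(f,c), ready(f,f)}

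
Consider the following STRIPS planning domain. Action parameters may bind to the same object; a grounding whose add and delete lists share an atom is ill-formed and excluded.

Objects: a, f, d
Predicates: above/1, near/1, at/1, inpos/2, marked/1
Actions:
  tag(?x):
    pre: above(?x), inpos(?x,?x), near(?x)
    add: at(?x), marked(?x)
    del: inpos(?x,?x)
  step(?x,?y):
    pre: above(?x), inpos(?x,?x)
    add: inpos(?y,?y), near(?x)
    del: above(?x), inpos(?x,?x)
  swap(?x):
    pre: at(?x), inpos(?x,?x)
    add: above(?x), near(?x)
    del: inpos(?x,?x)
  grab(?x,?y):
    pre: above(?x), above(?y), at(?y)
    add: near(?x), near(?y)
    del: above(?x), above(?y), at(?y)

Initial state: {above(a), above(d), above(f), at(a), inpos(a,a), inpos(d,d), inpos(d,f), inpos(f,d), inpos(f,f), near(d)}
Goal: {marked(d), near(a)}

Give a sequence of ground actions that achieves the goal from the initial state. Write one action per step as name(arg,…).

1. tag(d)  →  {above(a), above(d), above(f), at(a), at(d), inpos(a,a), inpos(d,f), inpos(f,d), inpos(f,f), marked(d), near(d)}
2. step(a,f)  →  {above(d), above(f), at(a), at(d), inpos(d,f), inpos(f,d), inpos(f,f), marked(d), near(a), near(d)}

tag(d); step(a,f)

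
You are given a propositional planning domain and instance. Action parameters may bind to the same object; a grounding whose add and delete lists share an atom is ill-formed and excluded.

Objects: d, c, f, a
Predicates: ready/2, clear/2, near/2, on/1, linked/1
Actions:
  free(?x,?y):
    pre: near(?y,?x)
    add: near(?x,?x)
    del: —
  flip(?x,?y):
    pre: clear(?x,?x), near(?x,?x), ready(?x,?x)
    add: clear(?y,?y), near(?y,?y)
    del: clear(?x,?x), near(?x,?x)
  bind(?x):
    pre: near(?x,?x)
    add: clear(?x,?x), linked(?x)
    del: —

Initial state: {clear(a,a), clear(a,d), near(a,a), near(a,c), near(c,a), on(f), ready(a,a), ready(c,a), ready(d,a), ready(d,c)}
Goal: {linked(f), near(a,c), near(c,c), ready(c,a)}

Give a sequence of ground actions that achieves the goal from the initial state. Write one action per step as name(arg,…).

free(c,a); flip(a,f); bind(f)

1. free(c,a)  →  {clear(a,a), clear(a,d), near(a,a), near(a,c), near(c,a), near(c,c), on(f), ready(a,a), ready(c,a), ready(d,a), ready(d,c)}
2. flip(a,f)  →  {clear(a,d), clear(f,f), near(a,c), near(c,a), near(c,c), near(f,f), on(f), ready(a,a), ready(c,a), ready(d,a), ready(d,c)}
3. bind(f)  →  {clear(a,d), clear(f,f), linked(f), near(a,c), near(c,a), near(c,c), near(f,f), on(f), ready(a,a), ready(c,a), ready(d,a), ready(d,c)}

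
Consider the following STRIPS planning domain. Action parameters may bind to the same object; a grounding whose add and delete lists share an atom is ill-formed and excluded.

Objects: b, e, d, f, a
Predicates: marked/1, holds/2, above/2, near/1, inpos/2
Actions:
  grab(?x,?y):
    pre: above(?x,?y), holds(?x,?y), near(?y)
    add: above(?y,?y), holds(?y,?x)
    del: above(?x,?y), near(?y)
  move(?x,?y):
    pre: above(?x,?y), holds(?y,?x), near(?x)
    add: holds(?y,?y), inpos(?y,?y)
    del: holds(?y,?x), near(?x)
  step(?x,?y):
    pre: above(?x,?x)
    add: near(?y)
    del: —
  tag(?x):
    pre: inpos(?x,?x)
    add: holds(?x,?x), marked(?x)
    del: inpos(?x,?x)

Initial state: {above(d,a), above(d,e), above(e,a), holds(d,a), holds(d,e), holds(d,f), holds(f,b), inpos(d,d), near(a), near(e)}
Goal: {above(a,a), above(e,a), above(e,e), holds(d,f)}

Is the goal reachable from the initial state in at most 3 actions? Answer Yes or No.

1. grab(d,e)  →  {above(d,a), above(e,a), above(e,e), holds(d,a), holds(d,e), holds(d,f), holds(e,d), holds(f,b), inpos(d,d), near(a)}
2. grab(d,a)  →  {above(a,a), above(e,a), above(e,e), holds(a,d), holds(d,a), holds(d,e), holds(d,f), holds(e,d), holds(f,b), inpos(d,d)}
optimal plan length = 2; 2 ≤ 3

Yes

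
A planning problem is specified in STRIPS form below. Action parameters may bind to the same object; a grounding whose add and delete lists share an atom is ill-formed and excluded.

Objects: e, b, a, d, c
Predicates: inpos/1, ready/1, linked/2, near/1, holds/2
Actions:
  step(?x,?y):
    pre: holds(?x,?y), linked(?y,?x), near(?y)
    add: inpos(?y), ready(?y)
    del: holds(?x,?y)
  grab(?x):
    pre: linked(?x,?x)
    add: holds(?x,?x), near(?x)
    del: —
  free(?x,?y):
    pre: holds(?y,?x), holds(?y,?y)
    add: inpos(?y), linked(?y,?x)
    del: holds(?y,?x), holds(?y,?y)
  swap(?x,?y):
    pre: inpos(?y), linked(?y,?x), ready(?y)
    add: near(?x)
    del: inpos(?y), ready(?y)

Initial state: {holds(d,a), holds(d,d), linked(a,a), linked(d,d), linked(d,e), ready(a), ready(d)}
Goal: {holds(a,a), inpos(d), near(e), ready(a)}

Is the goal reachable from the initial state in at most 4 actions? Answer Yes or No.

1. grab(a)  →  {holds(a,a), holds(d,a), holds(d,d), linked(a,a), linked(d,d), linked(d,e), near(a), ready(a), ready(d)}
2. free(a,d)  →  {holds(a,a), inpos(d), linked(a,a), linked(d,a), linked(d,d), linked(d,e), near(a), ready(a), ready(d)}
3. grab(d)  →  {holds(a,a), holds(d,d), inpos(d), linked(a,a), linked(d,a), linked(d,d), linked(d,e), near(a), near(d), ready(a), ready(d)}
4. swap(e,d)  →  {holds(a,a), holds(d,d), linked(a,a), linked(d,a), linked(d,d), linked(d,e), near(a), near(d), near(e), ready(a)}
5. step(d,d)  →  {holds(a,a), inpos(d), linked(a,a), linked(d,a), linked(d,d), linked(d,e), near(a), near(d), near(e), ready(a), ready(d)}
optimal plan length = 5; 5 > 4

No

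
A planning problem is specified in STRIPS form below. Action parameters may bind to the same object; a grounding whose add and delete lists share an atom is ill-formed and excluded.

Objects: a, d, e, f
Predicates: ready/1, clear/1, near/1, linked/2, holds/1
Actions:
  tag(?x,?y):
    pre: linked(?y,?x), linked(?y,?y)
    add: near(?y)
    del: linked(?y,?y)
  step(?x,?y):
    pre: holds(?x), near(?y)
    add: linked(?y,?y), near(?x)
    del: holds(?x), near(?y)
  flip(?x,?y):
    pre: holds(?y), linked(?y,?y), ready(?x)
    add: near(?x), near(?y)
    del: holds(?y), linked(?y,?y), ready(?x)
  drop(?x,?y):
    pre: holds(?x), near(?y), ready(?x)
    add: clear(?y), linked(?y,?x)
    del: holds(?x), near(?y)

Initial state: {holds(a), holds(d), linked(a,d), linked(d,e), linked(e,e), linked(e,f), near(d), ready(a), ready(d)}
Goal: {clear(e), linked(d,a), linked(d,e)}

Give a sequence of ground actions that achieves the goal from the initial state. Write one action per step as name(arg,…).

tag(e,e); drop(a,d); drop(d,e)

1. tag(e,e)  →  {holds(a), holds(d), linked(a,d), linked(d,e), linked(e,f), near(d), near(e), ready(a), ready(d)}
2. drop(a,d)  →  {clear(d), holds(d), linked(a,d), linked(d,a), linked(d,e), linked(e,f), near(e), ready(a), ready(d)}
3. drop(d,e)  →  {clear(d), clear(e), linked(a,d), linked(d,a), linked(d,e), linked(e,d), linked(e,f), ready(a), ready(d)}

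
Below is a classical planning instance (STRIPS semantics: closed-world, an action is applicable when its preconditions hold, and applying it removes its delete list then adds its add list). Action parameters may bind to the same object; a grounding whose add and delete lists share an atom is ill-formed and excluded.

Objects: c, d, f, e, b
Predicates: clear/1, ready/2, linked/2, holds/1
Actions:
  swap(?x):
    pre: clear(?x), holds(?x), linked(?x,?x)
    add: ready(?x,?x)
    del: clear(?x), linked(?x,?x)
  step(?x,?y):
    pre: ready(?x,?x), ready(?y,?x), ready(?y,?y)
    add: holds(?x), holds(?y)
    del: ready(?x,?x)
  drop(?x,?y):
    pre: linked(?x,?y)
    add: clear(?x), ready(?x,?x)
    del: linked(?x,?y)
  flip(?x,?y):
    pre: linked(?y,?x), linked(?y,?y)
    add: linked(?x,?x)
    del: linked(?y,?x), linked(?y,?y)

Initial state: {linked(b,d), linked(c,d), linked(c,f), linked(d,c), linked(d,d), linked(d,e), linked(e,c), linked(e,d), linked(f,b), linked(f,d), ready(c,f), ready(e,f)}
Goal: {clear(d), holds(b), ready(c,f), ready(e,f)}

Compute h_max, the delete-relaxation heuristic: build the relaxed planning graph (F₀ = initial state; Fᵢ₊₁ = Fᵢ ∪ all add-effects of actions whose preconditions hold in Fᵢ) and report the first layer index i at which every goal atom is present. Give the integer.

2

F0 = init (12 atoms)
F1 = F0 ∪ {clear(b), clear(c), clear(d), clear(e), clear(f), linked(c,c), linked(e,e), ready(b,b), ready(c,c), ready(d,d), ready(e,e), ready(f,f)}  (24 atoms)
F2 = F1 ∪ {holds(b), holds(c), holds(d), holds(e), holds(f), linked(f,f)}  (30 atoms)
goal ⊆ F2  ⇒  h_max = 2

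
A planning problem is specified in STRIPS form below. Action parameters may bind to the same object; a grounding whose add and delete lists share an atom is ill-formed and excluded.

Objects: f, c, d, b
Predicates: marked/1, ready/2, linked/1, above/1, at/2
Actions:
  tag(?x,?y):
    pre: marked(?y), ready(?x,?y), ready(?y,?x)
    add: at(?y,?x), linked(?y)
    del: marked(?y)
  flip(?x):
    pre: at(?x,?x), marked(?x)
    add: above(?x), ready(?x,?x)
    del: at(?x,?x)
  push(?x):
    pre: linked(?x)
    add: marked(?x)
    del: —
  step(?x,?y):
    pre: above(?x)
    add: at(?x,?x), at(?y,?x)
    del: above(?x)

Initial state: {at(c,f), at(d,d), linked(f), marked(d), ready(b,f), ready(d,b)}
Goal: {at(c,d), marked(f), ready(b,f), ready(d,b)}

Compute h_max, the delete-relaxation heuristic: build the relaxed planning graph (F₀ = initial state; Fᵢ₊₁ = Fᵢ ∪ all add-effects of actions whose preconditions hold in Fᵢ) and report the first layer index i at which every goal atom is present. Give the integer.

F0 = init (6 atoms)
F1 = F0 ∪ {above(d), marked(f), ready(d,d)}  (9 atoms)
F2 = F1 ∪ {at(b,d), at(c,d), at(f,d), linked(d)}  (13 atoms)
goal ⊆ F2  ⇒  h_max = 2

2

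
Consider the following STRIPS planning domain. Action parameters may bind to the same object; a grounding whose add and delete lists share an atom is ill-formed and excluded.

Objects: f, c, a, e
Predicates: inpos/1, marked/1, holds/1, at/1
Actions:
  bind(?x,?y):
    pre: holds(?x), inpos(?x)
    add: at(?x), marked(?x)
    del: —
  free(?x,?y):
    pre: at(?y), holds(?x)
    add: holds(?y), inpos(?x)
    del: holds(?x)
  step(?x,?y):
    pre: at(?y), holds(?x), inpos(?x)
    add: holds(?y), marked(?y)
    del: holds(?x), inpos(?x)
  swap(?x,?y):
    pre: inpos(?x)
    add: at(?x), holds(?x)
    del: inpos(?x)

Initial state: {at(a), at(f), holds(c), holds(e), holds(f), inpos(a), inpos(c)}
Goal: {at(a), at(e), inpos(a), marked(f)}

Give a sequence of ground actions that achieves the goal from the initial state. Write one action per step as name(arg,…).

free(e,f); step(c,f); swap(e,f)

1. free(e,f)  →  {at(a), at(f), holds(c), holds(f), inpos(a), inpos(c), inpos(e)}
2. step(c,f)  →  {at(a), at(f), holds(f), inpos(a), inpos(e), marked(f)}
3. swap(e,f)  →  {at(a), at(e), at(f), holds(e), holds(f), inpos(a), marked(f)}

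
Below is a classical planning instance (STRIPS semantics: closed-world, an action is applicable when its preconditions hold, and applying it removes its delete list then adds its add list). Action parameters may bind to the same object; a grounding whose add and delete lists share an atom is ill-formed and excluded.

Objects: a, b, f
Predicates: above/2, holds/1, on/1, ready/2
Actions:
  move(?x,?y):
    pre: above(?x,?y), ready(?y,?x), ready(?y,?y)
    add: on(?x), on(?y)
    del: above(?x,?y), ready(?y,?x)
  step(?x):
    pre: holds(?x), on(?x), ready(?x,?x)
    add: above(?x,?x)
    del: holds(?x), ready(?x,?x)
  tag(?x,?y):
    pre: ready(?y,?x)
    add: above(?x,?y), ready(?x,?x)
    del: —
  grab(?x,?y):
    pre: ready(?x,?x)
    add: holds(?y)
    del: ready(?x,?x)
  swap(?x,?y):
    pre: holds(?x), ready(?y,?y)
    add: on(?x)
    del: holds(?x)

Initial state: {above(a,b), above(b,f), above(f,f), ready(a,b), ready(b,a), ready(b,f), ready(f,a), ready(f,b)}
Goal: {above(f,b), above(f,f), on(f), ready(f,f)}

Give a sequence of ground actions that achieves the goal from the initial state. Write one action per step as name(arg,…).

1. tag(f,b)  →  {above(a,b), above(b,f), above(f,b), above(f,f), ready(a,b), ready(b,a), ready(b,f), ready(f,a), ready(f,b), ready(f,f)}
2. move(b,f)  →  {above(a,b), above(f,b), above(f,f), on(b), on(f), ready(a,b), ready(b,a), ready(b,f), ready(f,a), ready(f,f)}

tag(f,b); move(b,f)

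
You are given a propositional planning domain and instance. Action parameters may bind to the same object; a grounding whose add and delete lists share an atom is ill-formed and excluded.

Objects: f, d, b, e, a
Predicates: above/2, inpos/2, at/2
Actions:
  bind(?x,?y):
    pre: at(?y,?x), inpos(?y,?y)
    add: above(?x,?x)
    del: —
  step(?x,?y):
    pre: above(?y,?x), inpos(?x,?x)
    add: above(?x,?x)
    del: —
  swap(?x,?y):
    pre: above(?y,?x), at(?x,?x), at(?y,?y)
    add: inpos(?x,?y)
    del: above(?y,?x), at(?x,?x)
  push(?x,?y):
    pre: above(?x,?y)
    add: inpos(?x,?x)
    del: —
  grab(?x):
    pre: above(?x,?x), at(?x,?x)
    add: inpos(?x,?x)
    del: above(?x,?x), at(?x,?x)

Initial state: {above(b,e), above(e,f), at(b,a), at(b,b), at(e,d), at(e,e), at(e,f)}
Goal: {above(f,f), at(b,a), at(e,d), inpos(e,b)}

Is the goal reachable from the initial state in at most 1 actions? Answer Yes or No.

No

1. swap(e,b)  →  {above(e,f), at(b,a), at(b,b), at(e,d), at(e,f), inpos(e,b)}
2. push(e,f)  →  {above(e,f), at(b,a), at(b,b), at(e,d), at(e,f), inpos(e,b), inpos(e,e)}
3. bind(f,e)  →  {above(e,f), above(f,f), at(b,a), at(b,b), at(e,d), at(e,f), inpos(e,b), inpos(e,e)}
optimal plan length = 3; 3 > 1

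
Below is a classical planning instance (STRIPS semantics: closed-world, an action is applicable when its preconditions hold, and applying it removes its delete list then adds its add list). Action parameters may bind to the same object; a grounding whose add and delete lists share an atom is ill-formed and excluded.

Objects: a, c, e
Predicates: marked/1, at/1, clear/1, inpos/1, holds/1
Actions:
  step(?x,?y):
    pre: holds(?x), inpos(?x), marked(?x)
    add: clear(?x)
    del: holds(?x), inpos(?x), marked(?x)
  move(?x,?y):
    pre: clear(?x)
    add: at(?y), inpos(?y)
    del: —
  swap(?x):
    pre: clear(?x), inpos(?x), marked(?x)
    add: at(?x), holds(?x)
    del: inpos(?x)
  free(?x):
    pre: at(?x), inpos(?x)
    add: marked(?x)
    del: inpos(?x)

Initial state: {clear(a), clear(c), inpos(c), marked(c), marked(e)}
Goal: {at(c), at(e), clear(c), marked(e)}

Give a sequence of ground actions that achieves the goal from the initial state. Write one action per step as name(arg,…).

move(a,c); move(a,e)

1. move(a,c)  →  {at(c), clear(a), clear(c), inpos(c), marked(c), marked(e)}
2. move(a,e)  →  {at(c), at(e), clear(a), clear(c), inpos(c), inpos(e), marked(c), marked(e)}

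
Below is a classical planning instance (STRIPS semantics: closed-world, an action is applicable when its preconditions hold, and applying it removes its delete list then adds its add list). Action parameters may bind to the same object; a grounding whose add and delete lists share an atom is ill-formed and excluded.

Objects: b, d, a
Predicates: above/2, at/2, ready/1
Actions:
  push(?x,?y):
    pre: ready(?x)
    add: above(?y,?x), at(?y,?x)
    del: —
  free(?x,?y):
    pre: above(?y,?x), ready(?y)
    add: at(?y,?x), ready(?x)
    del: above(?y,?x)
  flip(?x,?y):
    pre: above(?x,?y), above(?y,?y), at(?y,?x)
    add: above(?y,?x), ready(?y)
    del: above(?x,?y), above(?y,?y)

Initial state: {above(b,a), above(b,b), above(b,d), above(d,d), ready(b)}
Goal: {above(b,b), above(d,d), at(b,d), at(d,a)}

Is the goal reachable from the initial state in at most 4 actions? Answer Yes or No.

1. free(d,b)  →  {above(b,a), above(b,b), above(d,d), at(b,d), ready(b), ready(d)}
2. free(a,b)  →  {above(b,b), above(d,d), at(b,a), at(b,d), ready(a), ready(b), ready(d)}
3. push(a,d)  →  {above(b,b), above(d,a), above(d,d), at(b,a), at(b,d), at(d,a), ready(a), ready(b), ready(d)}
optimal plan length = 3; 3 ≤ 4

Yes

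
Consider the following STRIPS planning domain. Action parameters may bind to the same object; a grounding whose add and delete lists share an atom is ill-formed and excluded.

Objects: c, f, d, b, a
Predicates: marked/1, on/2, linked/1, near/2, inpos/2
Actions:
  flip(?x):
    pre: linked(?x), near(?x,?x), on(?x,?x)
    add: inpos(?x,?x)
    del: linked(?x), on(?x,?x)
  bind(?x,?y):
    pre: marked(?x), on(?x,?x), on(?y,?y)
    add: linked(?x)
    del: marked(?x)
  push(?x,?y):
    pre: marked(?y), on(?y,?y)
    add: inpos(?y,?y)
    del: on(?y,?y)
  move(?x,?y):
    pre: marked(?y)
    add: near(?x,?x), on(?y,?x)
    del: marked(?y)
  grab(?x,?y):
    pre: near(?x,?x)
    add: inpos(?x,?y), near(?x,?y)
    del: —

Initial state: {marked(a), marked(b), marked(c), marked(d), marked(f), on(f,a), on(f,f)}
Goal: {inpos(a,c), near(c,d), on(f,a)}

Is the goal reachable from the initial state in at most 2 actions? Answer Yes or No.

No

1. move(c,c)  →  {marked(a), marked(b), marked(d), marked(f), near(c,c), on(c,c), on(f,a), on(f,f)}
2. move(a,f)  →  {marked(a), marked(b), marked(d), near(a,a), near(c,c), on(c,c), on(f,a), on(f,f)}
3. grab(c,d)  →  {inpos(c,d), marked(a), marked(b), marked(d), near(a,a), near(c,c), near(c,d), on(c,c), on(f,a), on(f,f)}
4. grab(a,c)  →  {inpos(a,c), inpos(c,d), marked(a), marked(b), marked(d), near(a,a), near(a,c), near(c,c), near(c,d), on(c,c), on(f,a), on(f,f)}
optimal plan length = 4; 4 > 2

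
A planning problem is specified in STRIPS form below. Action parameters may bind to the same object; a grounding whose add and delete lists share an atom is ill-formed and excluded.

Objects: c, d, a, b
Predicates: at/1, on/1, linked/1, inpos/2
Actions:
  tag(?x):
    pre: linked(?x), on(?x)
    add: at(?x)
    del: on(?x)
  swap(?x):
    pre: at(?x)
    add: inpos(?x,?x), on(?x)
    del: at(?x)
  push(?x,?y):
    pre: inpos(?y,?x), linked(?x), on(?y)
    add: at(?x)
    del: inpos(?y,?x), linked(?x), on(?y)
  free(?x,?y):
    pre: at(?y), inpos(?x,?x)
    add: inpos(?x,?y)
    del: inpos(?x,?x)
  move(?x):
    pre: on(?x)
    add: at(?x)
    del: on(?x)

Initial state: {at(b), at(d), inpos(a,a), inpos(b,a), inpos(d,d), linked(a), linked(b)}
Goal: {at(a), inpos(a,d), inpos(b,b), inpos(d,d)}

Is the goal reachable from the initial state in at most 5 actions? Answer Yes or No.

1. swap(b)  →  {at(d), inpos(a,a), inpos(b,a), inpos(b,b), inpos(d,d), linked(a), linked(b), on(b)}
2. push(a,b)  →  {at(a), at(d), inpos(a,a), inpos(b,b), inpos(d,d), linked(b)}
3. free(a,d)  →  {at(a), at(d), inpos(a,d), inpos(b,b), inpos(d,d), linked(b)}
optimal plan length = 3; 3 ≤ 5

Yes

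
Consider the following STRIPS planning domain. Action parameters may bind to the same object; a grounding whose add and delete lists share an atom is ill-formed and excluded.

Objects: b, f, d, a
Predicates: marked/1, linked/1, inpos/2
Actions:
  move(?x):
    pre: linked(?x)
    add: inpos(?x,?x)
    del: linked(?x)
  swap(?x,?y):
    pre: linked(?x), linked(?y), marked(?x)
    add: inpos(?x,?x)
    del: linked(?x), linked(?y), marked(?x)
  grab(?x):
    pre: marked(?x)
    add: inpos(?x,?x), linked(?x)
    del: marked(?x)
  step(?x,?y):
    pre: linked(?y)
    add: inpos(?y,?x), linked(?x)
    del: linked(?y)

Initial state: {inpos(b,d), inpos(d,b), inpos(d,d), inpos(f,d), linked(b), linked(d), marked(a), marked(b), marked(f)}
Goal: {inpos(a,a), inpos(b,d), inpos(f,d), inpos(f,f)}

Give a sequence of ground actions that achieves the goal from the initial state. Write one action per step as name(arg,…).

grab(f); grab(a)

1. grab(f)  →  {inpos(b,d), inpos(d,b), inpos(d,d), inpos(f,d), inpos(f,f), linked(b), linked(d), linked(f), marked(a), marked(b)}
2. grab(a)  →  {inpos(a,a), inpos(b,d), inpos(d,b), inpos(d,d), inpos(f,d), inpos(f,f), linked(a), linked(b), linked(d), linked(f), marked(b)}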